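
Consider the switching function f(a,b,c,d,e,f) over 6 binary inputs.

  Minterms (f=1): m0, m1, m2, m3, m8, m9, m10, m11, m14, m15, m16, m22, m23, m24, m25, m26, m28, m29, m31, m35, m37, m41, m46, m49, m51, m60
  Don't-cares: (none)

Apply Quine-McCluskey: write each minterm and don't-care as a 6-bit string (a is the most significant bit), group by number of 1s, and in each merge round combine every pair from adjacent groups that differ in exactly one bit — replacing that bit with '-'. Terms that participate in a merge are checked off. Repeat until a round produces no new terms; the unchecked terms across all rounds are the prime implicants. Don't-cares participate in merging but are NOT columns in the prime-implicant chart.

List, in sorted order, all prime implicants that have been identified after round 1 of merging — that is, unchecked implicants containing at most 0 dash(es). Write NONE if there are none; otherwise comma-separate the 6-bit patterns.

Round 0: 000000✓ 000001✓ 000010✓ 000011✓ 001000✓ 001001✓ 001010✓ 001011✓ 001110✓ 001111✓ 010000✓ 010110✓ 010111✓ 011000✓ 011001✓ 011010✓ 011100✓ 011101✓ 011111✓ 100011✓ 100101 101001✓ 101110✓ 110001✓ 110011✓ 111100✓
Round 1: -00011 -01001 -01110 -11100 0-0000✓ 0-1000✓ 0-1001✓ 0-1010✓ 0-1111 00-000✓ 00-001✓ 00-010✓ 00-011✓ 0000-0✓ 0000-1✓ 00000-✓ 00001-✓ 001-10✓ 001-11✓ 0010-0✓ 0010-1✓ 00100-✓ 00101-✓ 00111-✓ 01-000✓ 01-111 01011- 011-00✓ 011-01✓ 0110-0✓ 01100-✓ 0111-1 01110-✓ 1-0011 1100-1
Round 2: 0--000 0-10-0 0-100- 00-0-0✓ 00-0-1✓ 00-00-✓ 00-01-✓ 0000--✓ 001-1- 0010--✓ 011-0-
Round 3: 00-0--
PIs = {-00011, -01001, -01110, -11100, 0--000, 0-10-0, 0-100-, 0-1111, 00-0--, 001-1-, 01-111, 01011-, 011-0-, 0111-1, 1-0011, 100101, 1100-1}

100101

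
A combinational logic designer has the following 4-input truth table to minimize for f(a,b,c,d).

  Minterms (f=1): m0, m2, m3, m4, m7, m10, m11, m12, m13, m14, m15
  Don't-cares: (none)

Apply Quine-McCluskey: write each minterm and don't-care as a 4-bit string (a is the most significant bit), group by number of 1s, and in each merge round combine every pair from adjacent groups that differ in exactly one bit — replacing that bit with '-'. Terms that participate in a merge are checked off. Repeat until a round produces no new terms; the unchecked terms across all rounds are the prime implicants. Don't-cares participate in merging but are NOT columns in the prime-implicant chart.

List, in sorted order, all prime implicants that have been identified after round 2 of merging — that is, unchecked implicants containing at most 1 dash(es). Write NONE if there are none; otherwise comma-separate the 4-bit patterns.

-100, 0-00, 00-0

Round 0: 0000✓ 0010✓ 0011✓ 0100✓ 0111✓ 1010✓ 1011✓ 1100✓ 1101✓ 1110✓ 1111✓
Round 1: -010✓ -011✓ -100 -111✓ 0-00 0-11✓ 00-0 001-✓ 1-10✓ 1-11✓ 101-✓ 11-0✓ 11-1✓ 110-✓ 111-✓
Round 2: --11 -01- 1-1- 11--
PIs = {--11, -01-, -100, 0-00, 00-0, 1-1-, 11--}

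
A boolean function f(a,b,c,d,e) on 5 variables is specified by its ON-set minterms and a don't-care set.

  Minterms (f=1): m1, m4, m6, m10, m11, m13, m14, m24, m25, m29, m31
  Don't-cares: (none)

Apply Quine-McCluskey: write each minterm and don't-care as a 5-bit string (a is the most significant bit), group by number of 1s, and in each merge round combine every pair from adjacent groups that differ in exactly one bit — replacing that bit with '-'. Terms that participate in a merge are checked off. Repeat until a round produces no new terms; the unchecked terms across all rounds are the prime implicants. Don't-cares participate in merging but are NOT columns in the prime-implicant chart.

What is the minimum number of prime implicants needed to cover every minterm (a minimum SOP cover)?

[col 0] 00001, 00100*, 00110*, 01010*, 01011*, 01101*, 01110*, 11000*, 11001*, 11101*, 11111*
[col 1] -1101, 0-110, 001-0, 01-10, 0101-, 11-01, 1100-, 111-1
Prime implicants: -1101, 0-110, 00001, 001-0, 01-10, 0101-, 11-01, 1100-, 111-1
PI chart (minterm → PIs covering it):
  1 | 00001  (sole → essential)
  4 | 001-0  (sole → essential)
  6 | 0-110,001-0
  10 | 01-10,0101-
  11 | 0101-  (sole → essential)
  13 | -1101  (sole → essential)
  14 | 0-110,01-10
  24 | 1100-  (sole → essential)
  25 | 11-01,1100-
  29 | -1101,11-01,111-1
  31 | 111-1  (sole → essential)
Essential prime implicants: -1101, 00001, 001-0, 0101-, 1100-, 111-1
Petrick residual → 0-110
Minimum SOP uses 7 PIs: bcd'e + a'cde' + a'b'c'd'e + a'b'ce' + a'bc'd + abc'd' + abce

7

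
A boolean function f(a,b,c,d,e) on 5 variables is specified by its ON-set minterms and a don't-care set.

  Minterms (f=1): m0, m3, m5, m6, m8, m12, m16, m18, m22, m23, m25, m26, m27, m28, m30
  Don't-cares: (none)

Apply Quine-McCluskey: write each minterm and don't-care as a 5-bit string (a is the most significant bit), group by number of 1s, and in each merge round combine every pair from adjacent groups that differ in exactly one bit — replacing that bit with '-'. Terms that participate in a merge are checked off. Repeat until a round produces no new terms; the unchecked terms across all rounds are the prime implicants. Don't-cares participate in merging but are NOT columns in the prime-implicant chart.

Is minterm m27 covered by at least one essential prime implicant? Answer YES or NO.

[col 0] 00000*, 00011, 00101, 00110*, 01000*, 01100*, 10000*, 10010*, 10110*, 10111*, 11001*, 11010*, 11011*, 11100*, 11110*
[col 1] -0000, -0110, -1100, 0-000, 01-00, 1-010*, 1-110*, 10-10*, 100-0, 1011-, 11-10*, 110-1, 1101-, 111-0
[col 2] 1--10
Prime implicants: -0000, -0110, -1100, 0-000, 00011, 00101, 01-00, 1--10, 100-0, 1011-, 110-1, 1101-, 111-0
PI chart (minterm → PIs covering it):
  0 | -0000,0-000
  3 | 00011  (sole → essential)
  5 | 00101  (sole → essential)
  6 | -0110  (sole → essential)
  8 | 0-000,01-00
  12 | -1100,01-00
  16 | -0000,100-0
  18 | 1--10,100-0
  22 | -0110,1--10,1011-
  23 | 1011-  (sole → essential)
  25 | 110-1  (sole → essential)
  26 | 1--10,1101-
  27 | 110-1,1101-
  28 | -1100,111-0
  30 | 1--10,111-0
Essential prime implicants: -0110, 00011, 00101, 1011-, 110-1

YES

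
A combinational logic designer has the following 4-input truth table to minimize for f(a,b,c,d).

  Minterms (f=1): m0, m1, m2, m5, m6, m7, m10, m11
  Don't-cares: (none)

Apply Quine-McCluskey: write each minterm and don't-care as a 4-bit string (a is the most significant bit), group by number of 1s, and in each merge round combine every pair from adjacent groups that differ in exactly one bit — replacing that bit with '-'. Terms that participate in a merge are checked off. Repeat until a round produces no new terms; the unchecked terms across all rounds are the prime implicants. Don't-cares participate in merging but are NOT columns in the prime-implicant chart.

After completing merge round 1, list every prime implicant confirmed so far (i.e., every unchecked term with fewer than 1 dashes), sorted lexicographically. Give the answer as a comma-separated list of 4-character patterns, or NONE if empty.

NONE

Round 0: 0000✓ 0001✓ 0010✓ 0101✓ 0110✓ 0111✓ 1010✓ 1011✓
Round 1: -010 0-01 0-10 00-0 000- 01-1 011- 101-
PIs = {-010, 0-01, 0-10, 00-0, 000-, 01-1, 011-, 101-}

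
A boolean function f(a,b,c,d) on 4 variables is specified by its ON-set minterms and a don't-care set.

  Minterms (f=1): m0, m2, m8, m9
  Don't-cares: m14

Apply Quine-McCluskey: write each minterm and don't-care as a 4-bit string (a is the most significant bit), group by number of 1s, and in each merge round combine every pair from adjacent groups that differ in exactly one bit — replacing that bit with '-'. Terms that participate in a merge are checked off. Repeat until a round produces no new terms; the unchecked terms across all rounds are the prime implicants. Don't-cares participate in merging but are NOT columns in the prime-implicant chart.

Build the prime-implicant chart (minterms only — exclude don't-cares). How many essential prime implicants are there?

size-2^0 implicants → 0000(✓)  0010(✓)  1000(✓)  1001(✓)  1110
size-2^1 implicants → -000  00-0  100-
Unchecked terms (primes): -000, 00-0, 100-, 1110
Minterm coverage:
  m0 ⊆ -000,00-0
  m2 ⊆ 00-0 [E]
  m8 ⊆ -000,100-
  m9 ⊆ 100- [E]
E = {00-0, 100-}

2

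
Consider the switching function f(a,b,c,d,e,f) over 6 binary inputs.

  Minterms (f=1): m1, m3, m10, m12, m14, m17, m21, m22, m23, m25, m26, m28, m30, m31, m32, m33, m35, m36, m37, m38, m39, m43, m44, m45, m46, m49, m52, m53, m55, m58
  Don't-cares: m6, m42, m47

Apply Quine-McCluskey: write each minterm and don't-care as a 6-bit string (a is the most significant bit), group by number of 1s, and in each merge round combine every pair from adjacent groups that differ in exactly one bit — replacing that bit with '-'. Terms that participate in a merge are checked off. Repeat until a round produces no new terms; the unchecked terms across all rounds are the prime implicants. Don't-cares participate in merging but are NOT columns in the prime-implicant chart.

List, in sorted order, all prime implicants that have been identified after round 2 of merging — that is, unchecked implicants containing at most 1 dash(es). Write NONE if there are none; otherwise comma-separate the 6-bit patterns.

Round 0: 000001✓ 000011✓ 000110✓ 001010✓ 001100✓ 001110✓ 010001✓ 010101✓ 010110✓ 010111✓ 011001✓ 011010✓ 011100✓ 011110✓ 011111✓ 100000✓ 100001✓ 100011✓ 100100✓ 100101✓ 100110✓ 100111✓ 101010✓ 101011✓ 101100✓ 101101✓ 101110✓ 101111✓ 110001✓ 110100✓ 110101✓ 110111✓ 111010✓
Round 1: -00001✓ -00011✓ -00110✓ -01010✓ -01100✓ -01110✓ -10001✓ -10101✓ -10111✓ -11010✓ 0-0001✓ 0-0110✓ 0-1010✓ 0-1100✓ 0-1110✓ 00-110✓ 0000-1✓ 001-10✓ 0011-0✓ 01-001 01-110✓ 01-111✓ 010-01✓ 0101-1✓ 01011-✓ 011-10✓ 0111-0✓ 01111-✓ 1-0001✓ 1-0100✓ 1-0101✓ 1-0111✓ 1-1010✓ 10-011✓ 10-100✓ 10-101✓ 10-110✓ 10-111✓ 100-00✓ 100-01✓ 100-11✓ 1000-1✓ 10000-✓ 1001-0✓ 1001-1✓ 10010-✓ 10011-✓ 101-10✓ 101-11✓ 10101-✓ 1011-0✓ 1011-1✓ 10110-✓ 10111-✓ 110-01✓ 1101-1✓ 11010-✓
Round 2: --0001 --1010 -0-110 -000-1 -01-10 -011-0 -10-01 -101-1 0--110 0-1-10 0-11-0 01-11- 1-0-01 1-01-1 1-010- 10--11 10-1-0✓ 10-1-1✓ 10-10-✓ 10-11-✓ 100--1 100-0- 1001--✓ 101-1- 1011--✓
Round 3: 10-1--
PIs = {--0001, --1010, -0-110, -000-1, -01-10, -011-0, -10-01, -101-1, 0--110, 0-1-10, 0-11-0, 01-001, 01-11-, 1-0-01, 1-01-1, 1-010-, 10--11, 10-1--, 100--1, 100-0-, 101-1-}

01-001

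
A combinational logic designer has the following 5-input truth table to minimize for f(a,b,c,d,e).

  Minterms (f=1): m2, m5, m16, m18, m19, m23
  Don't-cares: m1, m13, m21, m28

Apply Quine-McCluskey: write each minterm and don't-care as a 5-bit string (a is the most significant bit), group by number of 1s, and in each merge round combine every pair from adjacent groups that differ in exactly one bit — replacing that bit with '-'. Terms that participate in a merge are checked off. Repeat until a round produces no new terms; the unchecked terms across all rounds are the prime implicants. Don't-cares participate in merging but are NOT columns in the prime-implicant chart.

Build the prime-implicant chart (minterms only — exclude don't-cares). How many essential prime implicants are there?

size-2^0 implicants → 00001(✓)  00010(✓)  00101(✓)  01101(✓)  10000(✓)  10010(✓)  10011(✓)  10101(✓)  10111(✓)  11100
size-2^1 implicants → -0010  -0101  0-101  00-01  10-11  100-0  1001-  101-1
Unchecked terms (primes): -0010, -0101, 0-101, 00-01, 10-11, 100-0, 1001-, 101-1, 11100
Minterm coverage:
  m2 ⊆ -0010 [E]
  m5 ⊆ -0101,0-101,00-01
  m16 ⊆ 100-0 [E]
  m18 ⊆ -0010,100-0,1001-
  m19 ⊆ 10-11,1001-
  m23 ⊆ 10-11,101-1
E = {-0010, 100-0}

2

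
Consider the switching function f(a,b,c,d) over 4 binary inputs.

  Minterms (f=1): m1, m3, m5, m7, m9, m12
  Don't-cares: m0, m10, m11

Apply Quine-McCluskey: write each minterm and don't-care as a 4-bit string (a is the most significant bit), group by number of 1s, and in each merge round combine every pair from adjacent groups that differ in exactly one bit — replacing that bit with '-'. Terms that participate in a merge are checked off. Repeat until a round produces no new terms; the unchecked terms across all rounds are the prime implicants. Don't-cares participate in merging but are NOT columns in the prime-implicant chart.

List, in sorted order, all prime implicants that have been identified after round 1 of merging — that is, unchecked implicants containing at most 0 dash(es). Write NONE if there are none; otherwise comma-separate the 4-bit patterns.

1100

Round 0: 0000✓ 0001✓ 0011✓ 0101✓ 0111✓ 1001✓ 1010✓ 1011✓ 1100
Round 1: -001✓ -011✓ 0-01✓ 0-11✓ 00-1✓ 000- 01-1✓ 10-1✓ 101-
Round 2: -0-1 0--1
PIs = {-0-1, 0--1, 000-, 101-, 1100}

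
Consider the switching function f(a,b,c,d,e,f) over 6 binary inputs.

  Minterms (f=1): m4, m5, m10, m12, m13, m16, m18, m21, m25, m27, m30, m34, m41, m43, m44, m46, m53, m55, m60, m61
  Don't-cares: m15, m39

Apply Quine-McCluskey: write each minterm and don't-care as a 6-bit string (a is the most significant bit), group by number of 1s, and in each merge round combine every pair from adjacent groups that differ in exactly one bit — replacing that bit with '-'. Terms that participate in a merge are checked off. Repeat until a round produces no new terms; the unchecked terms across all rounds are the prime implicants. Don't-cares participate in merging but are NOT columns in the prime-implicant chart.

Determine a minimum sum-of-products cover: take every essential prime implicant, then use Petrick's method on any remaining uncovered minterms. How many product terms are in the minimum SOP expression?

size-2^0 implicants → 000100(✓)  000101(✓)  001010  001100(✓)  001101(✓)  001111(✓)  010000(✓)  010010(✓)  010101(✓)  011001(✓)  011011(✓)  011110  100010  100111(✓)  101001(✓)  101011(✓)  101100(✓)  101110(✓)  110101(✓)  110111(✓)  111100(✓)  111101(✓)
size-2^1 implicants → -01100  -10101  0-0101  00-100(✓)  00-101(✓)  00010-(✓)  0011-1  00110-(✓)  0100-0  0110-1  1-0111  1-1100  1010-1  1011-0  11-101  1101-1  11110-
size-2^2 implicants → 00-10-
Unchecked terms (primes): -01100, -10101, 0-0101, 00-10-, 001010, 0011-1, 0100-0, 0110-1, 011110, 1-0111, 1-1100, 100010, 1010-1, 1011-0, 11-101, 1101-1, 11110-
Minterm coverage:
  m4 ⊆ 00-10- [E]
  m5 ⊆ 0-0101,00-10-
  m10 ⊆ 001010 [E]
  m12 ⊆ -01100,00-10-
  m13 ⊆ 00-10-,0011-1
  m16 ⊆ 0100-0 [E]
  m18 ⊆ 0100-0 [E]
  m21 ⊆ -10101,0-0101
  m25 ⊆ 0110-1 [E]
  m27 ⊆ 0110-1 [E]
  m30 ⊆ 011110 [E]
  m34 ⊆ 100010 [E]
  m41 ⊆ 1010-1 [E]
  m43 ⊆ 1010-1 [E]
  m44 ⊆ -01100,1-1100,1011-0
  m46 ⊆ 1011-0 [E]
  m53 ⊆ -10101,11-101,1101-1
  m55 ⊆ 1-0111,1101-1
  m60 ⊆ 1-1100,11110-
  m61 ⊆ 11-101,11110-
E = {00-10-, 001010, 0100-0, 0110-1, 011110, 100010, 1010-1, 1011-0}
Petrick residual → -10101, 1-0111, 11110-
Cover = bc'de'f + a'b'de' + a'b'cd'ef' + a'bc'd'f' + a'bcd'f + a'bcdef' + ac'def + ab'c'd'ef' + ab'cd'f + ab'cdf' + abcde'  |cover|=11

11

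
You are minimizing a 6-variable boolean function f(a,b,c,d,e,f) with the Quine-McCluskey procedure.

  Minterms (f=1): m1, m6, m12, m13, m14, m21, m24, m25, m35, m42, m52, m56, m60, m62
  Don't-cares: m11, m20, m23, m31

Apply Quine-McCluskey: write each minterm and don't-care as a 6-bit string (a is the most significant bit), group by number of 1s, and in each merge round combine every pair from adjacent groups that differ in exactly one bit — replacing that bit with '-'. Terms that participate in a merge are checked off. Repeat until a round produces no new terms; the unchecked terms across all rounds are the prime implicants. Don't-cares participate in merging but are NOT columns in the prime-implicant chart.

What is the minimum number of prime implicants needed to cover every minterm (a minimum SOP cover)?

size-2^0 implicants → 000001  000110(✓)  001011  001100(✓)  001101(✓)  001110(✓)  010100(✓)  010101(✓)  010111(✓)  011000(✓)  011001(✓)  011111(✓)  100011  101010  110100(✓)  111000(✓)  111100(✓)  111110(✓)
size-2^1 implicants → -10100  -11000  00-110  0011-0  00110-  01-111  0101-1  01010-  01100-  11-100  111-00  1111-0
Unchecked terms (primes): -10100, -11000, 00-110, 000001, 001011, 0011-0, 00110-, 01-111, 0101-1, 01010-, 01100-, 100011, 101010, 11-100, 111-00, 1111-0
Minterm coverage:
  m1 ⊆ 000001 [E]
  m6 ⊆ 00-110 [E]
  m12 ⊆ 0011-0,00110-
  m13 ⊆ 00110- [E]
  m14 ⊆ 00-110,0011-0
  m21 ⊆ 0101-1,01010-
  m24 ⊆ -11000,01100-
  m25 ⊆ 01100- [E]
  m35 ⊆ 100011 [E]
  m42 ⊆ 101010 [E]
  m52 ⊆ -10100,11-100
  m56 ⊆ -11000,111-00
  m60 ⊆ 11-100,111-00,1111-0
  m62 ⊆ 1111-0 [E]
E = {00-110, 000001, 00110-, 01100-, 100011, 101010, 1111-0}
Petrick residual → -10100, -11000, 0101-1
Cover = bc'de'f' + bcd'e'f' + a'b'def' + a'b'c'd'e'f + a'b'cde' + a'bc'df + a'bcd'e' + ab'c'd'ef + ab'cd'ef' + abcdf'  |cover|=10

10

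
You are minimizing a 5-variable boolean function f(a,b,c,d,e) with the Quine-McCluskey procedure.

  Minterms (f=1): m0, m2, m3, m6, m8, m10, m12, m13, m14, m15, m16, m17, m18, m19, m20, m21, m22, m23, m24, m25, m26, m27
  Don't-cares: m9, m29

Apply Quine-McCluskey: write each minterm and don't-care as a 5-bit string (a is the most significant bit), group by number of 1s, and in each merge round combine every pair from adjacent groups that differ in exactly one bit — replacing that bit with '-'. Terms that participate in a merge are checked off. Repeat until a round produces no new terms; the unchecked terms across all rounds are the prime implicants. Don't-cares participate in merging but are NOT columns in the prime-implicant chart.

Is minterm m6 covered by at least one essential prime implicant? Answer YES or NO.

[col 0] 00000*, 00010*, 00011*, 00110*, 01000*, 01001*, 01010*, 01100*, 01101*, 01110*, 01111*, 10000*, 10001*, 10010*, 10011*, 10100*, 10101*, 10110*, 10111*, 11000*, 11001*, 11010*, 11011*, 11101*
[col 1] -0000*, -0010*, -0011*, -0110*, -1000*, -1001*, -1010*, -1101*, 0-000*, 0-010*, 0-110*, 00-10*, 000-0*, 0001-*, 01-00*, 01-01*, 01-10*, 010-0*, 0100-*, 011-0*, 011-1*, 0110-*, 0111-*, 1-000*, 1-001*, 1-010*, 1-011*, 1-101*, 10-00*, 10-01*, 10-10*, 10-11*, 100-0*, 100-1*, 1000-*, 1001-*, 101-0*, 101-1*, 1010-*, 1011-*, 11-01*, 110-0*, 110-1*, 1100-*, 1101-*
[col 2] --000*, --010*, -0-10, -00-0*, -001-, -1-01, -10-0*, -100-, 0--10, 0-0-0*, 01--0, 01-0-, 011--, 1--01, 1-0-0*, 1-0-1*, 1-00-*, 1-01-*, 10--0*, 10--1*, 10-0-*, 10-1-*, 100--*, 101--*, 110--*
[col 3] --0-0, 1-0--, 10---
Prime implicants: --0-0, -0-10, -001-, -1-01, -100-, 0--10, 01--0, 01-0-, 011--, 1--01, 1-0--, 10---
PI chart (minterm → PIs covering it):
  0 | --0-0  (sole → essential)
  2 | --0-0,-0-10,-001-,0--10
  3 | -001-  (sole → essential)
  6 | -0-10,0--10
  8 | --0-0,-100-,01--0,01-0-
  10 | --0-0,0--10,01--0
  12 | 01--0,01-0-,011--
  13 | -1-01,01-0-,011--
  14 | 0--10,01--0,011--
  15 | 011--  (sole → essential)
  16 | --0-0,1-0--,10---
  17 | 1--01,1-0--,10---
  18 | --0-0,-0-10,-001-,1-0--,10---
  19 | -001-,1-0--,10---
  20 | 10---  (sole → essential)
  21 | 1--01,10---
  22 | -0-10,10---
  23 | 10---  (sole → essential)
  24 | --0-0,-100-,1-0--
  25 | -1-01,-100-,1--01,1-0--
  26 | --0-0,1-0--
  27 | 1-0--  (sole → essential)
Essential prime implicants: --0-0, -001-, 011--, 1-0--, 10---

NO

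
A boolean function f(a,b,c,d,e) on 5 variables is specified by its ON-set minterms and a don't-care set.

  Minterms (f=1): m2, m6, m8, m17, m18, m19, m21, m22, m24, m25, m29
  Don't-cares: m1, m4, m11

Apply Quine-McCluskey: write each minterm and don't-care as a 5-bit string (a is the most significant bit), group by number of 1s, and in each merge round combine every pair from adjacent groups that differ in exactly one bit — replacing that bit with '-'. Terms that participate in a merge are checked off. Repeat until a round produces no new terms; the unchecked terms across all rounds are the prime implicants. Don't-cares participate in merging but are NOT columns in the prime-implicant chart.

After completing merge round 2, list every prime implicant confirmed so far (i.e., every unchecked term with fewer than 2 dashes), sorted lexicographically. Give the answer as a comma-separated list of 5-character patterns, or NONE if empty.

[col 0] 00001*, 00010*, 00100*, 00110*, 01000*, 01011, 10001*, 10010*, 10011*, 10101*, 10110*, 11000*, 11001*, 11101*
[col 1] -0001, -0010*, -0110*, -1000, 00-10*, 001-0, 1-001*, 1-101*, 10-01*, 10-10*, 100-1, 1001-, 11-01*, 1100-
[col 2] -0-10, 1--01
Prime implicants: -0-10, -0001, -1000, 001-0, 01011, 1--01, 100-1, 1001-, 1100-

-0001, -1000, 001-0, 01011, 100-1, 1001-, 1100-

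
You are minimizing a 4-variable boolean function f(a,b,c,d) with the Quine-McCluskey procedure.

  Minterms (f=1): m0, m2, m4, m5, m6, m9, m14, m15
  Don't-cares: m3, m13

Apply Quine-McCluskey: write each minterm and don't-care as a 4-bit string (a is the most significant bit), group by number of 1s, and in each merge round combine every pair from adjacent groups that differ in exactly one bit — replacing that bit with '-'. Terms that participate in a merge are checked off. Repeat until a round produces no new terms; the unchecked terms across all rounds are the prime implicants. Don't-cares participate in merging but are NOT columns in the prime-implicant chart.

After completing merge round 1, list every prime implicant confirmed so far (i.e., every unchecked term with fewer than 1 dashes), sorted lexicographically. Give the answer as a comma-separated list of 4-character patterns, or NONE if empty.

NONE

size-2^0 implicants → 0000(✓)  0010(✓)  0011(✓)  0100(✓)  0101(✓)  0110(✓)  1001(✓)  1101(✓)  1110(✓)  1111(✓)
size-2^1 implicants → -101  -110  0-00(✓)  0-10(✓)  00-0(✓)  001-  01-0(✓)  010-  1-01  11-1  111-
size-2^2 implicants → 0--0
Unchecked terms (primes): -101, -110, 0--0, 001-, 010-, 1-01, 11-1, 111-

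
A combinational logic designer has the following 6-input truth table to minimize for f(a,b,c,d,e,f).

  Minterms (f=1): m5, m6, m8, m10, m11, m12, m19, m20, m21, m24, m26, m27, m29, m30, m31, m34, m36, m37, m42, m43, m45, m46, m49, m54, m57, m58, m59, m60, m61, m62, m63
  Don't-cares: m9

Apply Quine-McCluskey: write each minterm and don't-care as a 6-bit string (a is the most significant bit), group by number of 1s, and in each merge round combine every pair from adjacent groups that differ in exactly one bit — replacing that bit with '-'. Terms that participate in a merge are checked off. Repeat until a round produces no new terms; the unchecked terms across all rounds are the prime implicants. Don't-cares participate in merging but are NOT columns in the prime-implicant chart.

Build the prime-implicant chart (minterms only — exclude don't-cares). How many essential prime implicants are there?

size-2^0 implicants → 000101(✓)  000110  001000(✓)  001001(✓)  001010(✓)  001011(✓)  001100(✓)  010011(✓)  010100(✓)  010101(✓)  011000(✓)  011010(✓)  011011(✓)  011101(✓)  011110(✓)  011111(✓)  100010(✓)  100100(✓)  100101(✓)  101010(✓)  101011(✓)  101101(✓)  101110(✓)  110001(✓)  110110(✓)  111001(✓)  111010(✓)  111011(✓)  111100(✓)  111101(✓)  111110(✓)  111111(✓)
size-2^1 implicants → -00101  -01010(✓)  -01011(✓)  -11010(✓)  -11011(✓)  -11101(✓)  -11110(✓)  -11111(✓)  0-0101  0-1000(✓)  0-1010(✓)  0-1011(✓)  001-00  0010-0(✓)  0010-1(✓)  00100-(✓)  00101-(✓)  01-011  01-101  01010-  011-10(✓)  011-11(✓)  0110-0(✓)  01101-(✓)  0111-1(✓)  01111-(✓)  1-1010(✓)  1-1011(✓)  1-1101  1-1110(✓)  10-010  10-101  10010-  101-10(✓)  10101-(✓)  11-001  11-110  111-01(✓)  111-10(✓)  111-11(✓)  1110-1(✓)  11101-(✓)  1111-0(✓)  1111-1(✓)  11110-(✓)  11111-(✓)
size-2^2 implicants → --1010(✓)  --1011(✓)  -0101-(✓)  -11-10(✓)  -11-11(✓)  -1101-(✓)  -111-1  -1111-(✓)  0-10-0  0-101-(✓)  0010--  011-1-(✓)  1-1-10  1-101-(✓)  111--1  111-1-(✓)  1111--
size-2^3 implicants → --101-  -11-1-
Unchecked terms (primes): --101-, -00101, -11-1-, -111-1, 0-0101, 0-10-0, 000110, 001-00, 0010--, 01-011, 01-101, 01010-, 1-1-10, 1-1101, 10-010, 10-101, 10010-, 11-001, 11-110, 111--1, 1111--
Minterm coverage:
  m5 ⊆ -00101,0-0101
  m6 ⊆ 000110 [E]
  m8 ⊆ 0-10-0,001-00,0010--
  m10 ⊆ --101-,0-10-0,0010--
  m11 ⊆ --101-,0010--
  m12 ⊆ 001-00 [E]
  m19 ⊆ 01-011 [E]
  m20 ⊆ 01010- [E]
  m21 ⊆ 0-0101,01-101,01010-
  m24 ⊆ 0-10-0 [E]
  m26 ⊆ --101-,-11-1-,0-10-0
  m27 ⊆ --101-,-11-1-,01-011
  m29 ⊆ -111-1,01-101
  m30 ⊆ -11-1- [E]
  m31 ⊆ -11-1-,-111-1
  m34 ⊆ 10-010 [E]
  m36 ⊆ 10010- [E]
  m37 ⊆ -00101,10-101,10010-
  m42 ⊆ --101-,1-1-10,10-010
  m43 ⊆ --101- [E]
  m45 ⊆ 1-1101,10-101
  m46 ⊆ 1-1-10 [E]
  m49 ⊆ 11-001 [E]
  m54 ⊆ 11-110 [E]
  m57 ⊆ 11-001,111--1
  m58 ⊆ --101-,-11-1-,1-1-10
  m59 ⊆ --101-,-11-1-,111--1
  m60 ⊆ 1111-- [E]
  m61 ⊆ -111-1,1-1101,111--1,1111--
  m62 ⊆ -11-1-,1-1-10,11-110,1111--
  m63 ⊆ -11-1-,-111-1,111--1,1111--
E = {--101-, -11-1-, 0-10-0, 000110, 001-00, 01-011, 01010-, 1-1-10, 10-010, 10010-, 11-001, 11-110, 1111--}

13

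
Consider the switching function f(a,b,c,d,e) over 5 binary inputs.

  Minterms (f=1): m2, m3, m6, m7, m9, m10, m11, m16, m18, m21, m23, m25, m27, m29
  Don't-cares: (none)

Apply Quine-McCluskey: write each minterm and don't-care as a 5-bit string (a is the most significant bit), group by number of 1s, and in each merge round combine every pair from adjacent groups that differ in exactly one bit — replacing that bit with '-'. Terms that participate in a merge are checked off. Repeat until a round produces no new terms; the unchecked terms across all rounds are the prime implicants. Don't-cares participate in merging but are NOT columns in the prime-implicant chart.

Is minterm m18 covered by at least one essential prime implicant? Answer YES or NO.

YES

[col 0] 00010*, 00011*, 00110*, 00111*, 01001*, 01010*, 01011*, 10000*, 10010*, 10101*, 10111*, 11001*, 11011*, 11101*
[col 1] -0010, -0111, -1001*, -1011*, 0-010*, 0-011*, 00-10*, 00-11*, 0001-*, 0011-*, 010-1*, 0101-*, 1-101, 100-0, 101-1, 11-01, 110-1*
[col 2] -10-1, 0-01-, 00-1-
Prime implicants: -0010, -0111, -10-1, 0-01-, 00-1-, 1-101, 100-0, 101-1, 11-01
PI chart (minterm → PIs covering it):
  2 | -0010,0-01-,00-1-
  3 | 0-01-,00-1-
  6 | 00-1-  (sole → essential)
  7 | -0111,00-1-
  9 | -10-1  (sole → essential)
  10 | 0-01-  (sole → essential)
  11 | -10-1,0-01-
  16 | 100-0  (sole → essential)
  18 | -0010,100-0
  21 | 1-101,101-1
  23 | -0111,101-1
  25 | -10-1,11-01
  27 | -10-1  (sole → essential)
  29 | 1-101,11-01
Essential prime implicants: -10-1, 0-01-, 00-1-, 100-0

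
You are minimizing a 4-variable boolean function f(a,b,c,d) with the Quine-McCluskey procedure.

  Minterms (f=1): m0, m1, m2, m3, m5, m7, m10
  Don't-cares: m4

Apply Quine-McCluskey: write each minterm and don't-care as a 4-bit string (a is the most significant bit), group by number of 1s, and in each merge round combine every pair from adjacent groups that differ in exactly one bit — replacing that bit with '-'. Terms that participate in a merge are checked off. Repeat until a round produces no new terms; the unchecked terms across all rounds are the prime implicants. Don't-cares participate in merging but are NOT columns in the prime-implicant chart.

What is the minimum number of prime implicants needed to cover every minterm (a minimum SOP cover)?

Round 0: 0000✓ 0001✓ 0010✓ 0011✓ 0100✓ 0101✓ 0111✓ 1010✓
Round 1: -010 0-00✓ 0-01✓ 0-11✓ 00-0✓ 00-1✓ 000-✓ 001-✓ 01-1✓ 010-✓
Round 2: 0--1 0-0- 00--
PIs = {-010, 0--1, 0-0-, 00--}
Coverage chart:
  m0: 0-0-,00--
  m1: 0--1,0-0-,00--
  m2: -010,00--
  m3: 0--1,00--
  m5: 0--1,0-0-
  m7: 0--1 ←essential
  m10: -010 ←essential
Essential: -010, 0--1
Petrick residual → 0-0-
Min cover (3 terms): b'cd' + a'd + a'c'

3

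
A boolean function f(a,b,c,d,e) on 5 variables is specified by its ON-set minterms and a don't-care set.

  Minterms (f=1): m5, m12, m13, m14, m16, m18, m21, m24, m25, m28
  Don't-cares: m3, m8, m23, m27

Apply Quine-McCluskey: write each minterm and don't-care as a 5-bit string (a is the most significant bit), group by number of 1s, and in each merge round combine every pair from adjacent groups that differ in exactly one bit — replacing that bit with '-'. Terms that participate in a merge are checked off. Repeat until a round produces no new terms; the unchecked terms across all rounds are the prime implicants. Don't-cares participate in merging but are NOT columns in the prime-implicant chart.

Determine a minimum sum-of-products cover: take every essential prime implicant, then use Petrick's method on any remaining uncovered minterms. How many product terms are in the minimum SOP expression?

6

Round 0: 00011 00101✓ 01000✓ 01100✓ 01101✓ 01110✓ 10000✓ 10010✓ 10101✓ 10111✓ 11000✓ 11001✓ 11011✓ 11100✓
Round 1: -0101 -1000✓ -1100✓ 0-101 01-00✓ 011-0 0110- 1-000 100-0 101-1 11-00✓ 110-1 1100-
Round 2: -1-00
PIs = {-0101, -1-00, 0-101, 00011, 011-0, 0110-, 1-000, 100-0, 101-1, 110-1, 1100-}
Coverage chart:
  m5: -0101,0-101
  m12: -1-00,011-0,0110-
  m13: 0-101,0110-
  m14: 011-0 ←essential
  m16: 1-000,100-0
  m18: 100-0 ←essential
  m21: -0101,101-1
  m24: -1-00,1-000,1100-
  m25: 110-1,1100-
  m28: -1-00 ←essential
Essential: -1-00, 011-0, 100-0
Petrick residual → -0101, 0-101, 110-1
Min cover (6 terms): b'cd'e + bd'e' + a'cd'e + a'bce' + ab'c'e' + abc'e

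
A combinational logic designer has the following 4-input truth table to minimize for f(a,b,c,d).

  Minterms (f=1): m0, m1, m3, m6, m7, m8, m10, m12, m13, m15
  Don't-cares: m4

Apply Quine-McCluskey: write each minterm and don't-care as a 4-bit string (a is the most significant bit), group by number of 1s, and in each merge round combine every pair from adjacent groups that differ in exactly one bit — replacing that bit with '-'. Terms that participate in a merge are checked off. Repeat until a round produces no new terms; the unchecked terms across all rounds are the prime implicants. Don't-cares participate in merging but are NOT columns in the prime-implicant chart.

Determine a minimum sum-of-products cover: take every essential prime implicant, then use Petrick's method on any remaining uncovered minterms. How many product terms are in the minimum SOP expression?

5

Round 0: 0000✓ 0001✓ 0011✓ 0100✓ 0110✓ 0111✓ 1000✓ 1010✓ 1100✓ 1101✓ 1111✓
Round 1: -000✓ -100✓ -111 0-00✓ 0-11 00-1 000- 01-0 011- 1-00✓ 10-0 11-1 110-
Round 2: --00
PIs = {--00, -111, 0-11, 00-1, 000-, 01-0, 011-, 10-0, 11-1, 110-}
Coverage chart:
  m0: --00,000-
  m1: 00-1,000-
  m3: 0-11,00-1
  m6: 01-0,011-
  m7: -111,0-11,011-
  m8: --00,10-0
  m10: 10-0 ←essential
  m12: --00,110-
  m13: 11-1,110-
  m15: -111,11-1
Essential: 10-0
Petrick residual → --00, 00-1, 011-, 11-1
Min cover (5 terms): c'd' + a'b'd + a'bc + ab'd' + abd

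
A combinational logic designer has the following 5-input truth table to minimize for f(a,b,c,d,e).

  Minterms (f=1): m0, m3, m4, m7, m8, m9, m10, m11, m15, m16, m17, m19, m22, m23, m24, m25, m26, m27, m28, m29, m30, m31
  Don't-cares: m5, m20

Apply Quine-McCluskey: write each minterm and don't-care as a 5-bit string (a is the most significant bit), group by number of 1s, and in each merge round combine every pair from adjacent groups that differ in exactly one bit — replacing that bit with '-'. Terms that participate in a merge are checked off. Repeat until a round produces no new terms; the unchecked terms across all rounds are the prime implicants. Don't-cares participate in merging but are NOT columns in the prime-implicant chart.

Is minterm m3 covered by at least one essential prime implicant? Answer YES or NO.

[col 0] 00000*, 00011*, 00100*, 00101*, 00111*, 01000*, 01001*, 01010*, 01011*, 01111*, 10000*, 10001*, 10011*, 10100*, 10110*, 10111*, 11000*, 11001*, 11010*, 11011*, 11100*, 11101*, 11110*, 11111*
[col 1] -0000*, -0011*, -0100*, -0111*, -1000*, -1001*, -1010*, -1011*, -1111*, 0-000*, 0-011*, 0-111*, 00-00*, 00-11*, 001-1, 0010-, 01-11*, 010-0*, 010-1*, 0100-*, 0101-*, 1-000*, 1-001*, 1-011*, 1-100*, 1-110*, 1-111*, 10-00*, 10-11*, 100-1*, 1000-*, 101-0*, 1011-*, 11-00*, 11-01*, 11-10*, 11-11*, 110-0*, 110-1*, 1100-*, 1101-*, 111-0*, 111-1*, 1110-*, 1111-*
[col 2] --000, --011*, --111*, -0-00, -0-11*, -1-11*, -10-0*, -10-1*, -100-*, -101-*, 0--11*, 010--*, 1--00, 1--11*, 1-0-1, 1-00-, 1-1-0, 1-11-, 11--0*, 11--1*, 11-0-*, 11-1-*, 110--*, 111--*
[col 3] ---11, -10--, 11---
Prime implicants: ---11, --000, -0-00, -10--, 001-1, 0010-, 1--00, 1-0-1, 1-00-, 1-1-0, 1-11-, 11---
PI chart (minterm → PIs covering it):
  0 | --000,-0-00
  3 | ---11  (sole → essential)
  4 | -0-00,0010-
  7 | ---11,001-1
  8 | --000,-10--
  9 | -10--  (sole → essential)
  10 | -10--  (sole → essential)
  11 | ---11,-10--
  15 | ---11  (sole → essential)
  16 | --000,-0-00,1--00,1-00-
  17 | 1-0-1,1-00-
  19 | ---11,1-0-1
  22 | 1-1-0,1-11-
  23 | ---11,1-11-
  24 | --000,-10--,1--00,1-00-,11---
  25 | -10--,1-0-1,1-00-,11---
  26 | -10--,11---
  27 | ---11,-10--,1-0-1,11---
  28 | 1--00,1-1-0,11---
  29 | 11---  (sole → essential)
  30 | 1-1-0,1-11-,11---
  31 | ---11,1-11-,11---
Essential prime implicants: ---11, -10--, 11---

YES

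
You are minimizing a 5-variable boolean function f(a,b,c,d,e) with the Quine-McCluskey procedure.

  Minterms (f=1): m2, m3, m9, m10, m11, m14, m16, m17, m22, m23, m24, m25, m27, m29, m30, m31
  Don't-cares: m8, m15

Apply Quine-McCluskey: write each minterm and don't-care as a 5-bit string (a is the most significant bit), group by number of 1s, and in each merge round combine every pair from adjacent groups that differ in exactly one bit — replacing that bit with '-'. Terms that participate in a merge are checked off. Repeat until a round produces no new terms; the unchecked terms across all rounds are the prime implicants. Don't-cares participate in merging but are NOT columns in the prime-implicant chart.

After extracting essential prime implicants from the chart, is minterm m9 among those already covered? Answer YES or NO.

NO

Round 0: 00010✓ 00011✓ 01000✓ 01001✓ 01010✓ 01011✓ 01110✓ 01111✓ 10000✓ 10001✓ 10110✓ 10111✓ 11000✓ 11001✓ 11011✓ 11101✓ 11110✓ 11111✓
Round 1: -1000✓ -1001✓ -1011✓ -1110✓ -1111✓ 0-010✓ 0-011✓ 0001-✓ 01-10✓ 01-11✓ 010-0✓ 010-1✓ 0100-✓ 0101-✓ 0111-✓ 1-000✓ 1-001✓ 1-110✓ 1-111✓ 1000-✓ 1011-✓ 11-01✓ 11-11✓ 110-1✓ 1100-✓ 111-1✓ 1111-✓
Round 2: -1-11 -10-1 -100- -111- 0-01- 01-1- 010-- 1-00- 1-11- 11--1
PIs = {-1-11, -10-1, -100-, -111-, 0-01-, 01-1-, 010--, 1-00-, 1-11-, 11--1}
Coverage chart:
  m2: 0-01- ←essential
  m3: 0-01- ←essential
  m9: -10-1,-100-,010--
  m10: 0-01-,01-1-,010--
  m11: -1-11,-10-1,0-01-,01-1-,010--
  m14: -111-,01-1-
  m16: 1-00- ←essential
  m17: 1-00- ←essential
  m22: 1-11- ←essential
  m23: 1-11- ←essential
  m24: -100-,1-00-
  m25: -10-1,-100-,1-00-,11--1
  m27: -1-11,-10-1,11--1
  m29: 11--1 ←essential
  m30: -111-,1-11-
  m31: -1-11,-111-,1-11-,11--1
Essential: 0-01-, 1-00-, 1-11-, 11--1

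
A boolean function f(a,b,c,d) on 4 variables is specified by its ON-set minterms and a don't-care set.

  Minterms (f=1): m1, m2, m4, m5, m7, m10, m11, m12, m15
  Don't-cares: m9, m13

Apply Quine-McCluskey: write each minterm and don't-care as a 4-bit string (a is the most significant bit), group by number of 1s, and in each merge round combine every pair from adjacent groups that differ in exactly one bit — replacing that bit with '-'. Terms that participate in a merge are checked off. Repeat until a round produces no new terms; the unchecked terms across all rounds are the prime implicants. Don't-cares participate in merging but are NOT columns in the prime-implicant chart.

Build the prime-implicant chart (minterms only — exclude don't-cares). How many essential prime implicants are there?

4

size-2^0 implicants → 0001(✓)  0010(✓)  0100(✓)  0101(✓)  0111(✓)  1001(✓)  1010(✓)  1011(✓)  1100(✓)  1101(✓)  1111(✓)
size-2^1 implicants → -001(✓)  -010  -100(✓)  -101(✓)  -111(✓)  0-01(✓)  01-1(✓)  010-(✓)  1-01(✓)  1-11(✓)  10-1(✓)  101-  11-1(✓)  110-(✓)
size-2^2 implicants → --01  -1-1  -10-  1--1
Unchecked terms (primes): --01, -010, -1-1, -10-, 1--1, 101-
Minterm coverage:
  m1 ⊆ --01 [E]
  m2 ⊆ -010 [E]
  m4 ⊆ -10- [E]
  m5 ⊆ --01,-1-1,-10-
  m7 ⊆ -1-1 [E]
  m10 ⊆ -010,101-
  m11 ⊆ 1--1,101-
  m12 ⊆ -10- [E]
  m15 ⊆ -1-1,1--1
E = {--01, -010, -1-1, -10-}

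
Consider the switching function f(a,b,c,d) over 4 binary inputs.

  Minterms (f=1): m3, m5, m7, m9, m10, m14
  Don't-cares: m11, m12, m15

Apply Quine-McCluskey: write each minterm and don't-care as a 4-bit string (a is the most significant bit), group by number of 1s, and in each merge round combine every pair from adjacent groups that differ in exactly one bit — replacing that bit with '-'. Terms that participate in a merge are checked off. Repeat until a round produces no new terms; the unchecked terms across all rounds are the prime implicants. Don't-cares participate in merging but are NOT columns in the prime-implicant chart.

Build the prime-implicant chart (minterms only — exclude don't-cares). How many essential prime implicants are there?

4

[col 0] 0011*, 0101*, 0111*, 1001*, 1010*, 1011*, 1100*, 1110*, 1111*
[col 1] -011*, -111*, 0-11*, 01-1, 1-10*, 1-11*, 10-1, 101-*, 11-0, 111-*
[col 2] --11, 1-1-
Prime implicants: --11, 01-1, 1-1-, 10-1, 11-0
PI chart (minterm → PIs covering it):
  3 | --11  (sole → essential)
  5 | 01-1  (sole → essential)
  7 | --11,01-1
  9 | 10-1  (sole → essential)
  10 | 1-1-  (sole → essential)
  14 | 1-1-,11-0
Essential prime implicants: --11, 01-1, 1-1-, 10-1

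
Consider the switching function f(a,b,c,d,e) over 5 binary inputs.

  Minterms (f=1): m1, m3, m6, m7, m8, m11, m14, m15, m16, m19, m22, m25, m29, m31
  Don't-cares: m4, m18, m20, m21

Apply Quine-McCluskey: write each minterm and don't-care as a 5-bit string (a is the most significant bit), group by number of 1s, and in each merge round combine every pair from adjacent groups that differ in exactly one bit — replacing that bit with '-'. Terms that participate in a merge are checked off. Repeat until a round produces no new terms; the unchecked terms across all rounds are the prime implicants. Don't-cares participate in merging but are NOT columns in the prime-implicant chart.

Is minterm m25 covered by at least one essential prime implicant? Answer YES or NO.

size-2^0 implicants → 00001(✓)  00011(✓)  00100(✓)  00110(✓)  00111(✓)  01000  01011(✓)  01110(✓)  01111(✓)  10000(✓)  10010(✓)  10011(✓)  10100(✓)  10101(✓)  10110(✓)  11001(✓)  11101(✓)  11111(✓)
size-2^1 implicants → -0011  -0100(✓)  -0110(✓)  -1111  0-011(✓)  0-110(✓)  0-111(✓)  00-11(✓)  000-1  001-0(✓)  0011-(✓)  01-11(✓)  0111-(✓)  1-101  10-00(✓)  10-10(✓)  100-0(✓)  1001-  101-0(✓)  1010-  11-01  111-1
size-2^2 implicants → -01-0  0--11  0-11-  10--0
Unchecked terms (primes): -0011, -01-0, -1111, 0--11, 0-11-, 000-1, 01000, 1-101, 10--0, 1001-, 1010-, 11-01, 111-1
Minterm coverage:
  m1 ⊆ 000-1 [E]
  m3 ⊆ -0011,0--11,000-1
  m6 ⊆ -01-0,0-11-
  m7 ⊆ 0--11,0-11-
  m8 ⊆ 01000 [E]
  m11 ⊆ 0--11 [E]
  m14 ⊆ 0-11- [E]
  m15 ⊆ -1111,0--11,0-11-
  m16 ⊆ 10--0 [E]
  m19 ⊆ -0011,1001-
  m22 ⊆ -01-0,10--0
  m25 ⊆ 11-01 [E]
  m29 ⊆ 1-101,11-01,111-1
  m31 ⊆ -1111,111-1
E = {0--11, 0-11-, 000-1, 01000, 10--0, 11-01}

YES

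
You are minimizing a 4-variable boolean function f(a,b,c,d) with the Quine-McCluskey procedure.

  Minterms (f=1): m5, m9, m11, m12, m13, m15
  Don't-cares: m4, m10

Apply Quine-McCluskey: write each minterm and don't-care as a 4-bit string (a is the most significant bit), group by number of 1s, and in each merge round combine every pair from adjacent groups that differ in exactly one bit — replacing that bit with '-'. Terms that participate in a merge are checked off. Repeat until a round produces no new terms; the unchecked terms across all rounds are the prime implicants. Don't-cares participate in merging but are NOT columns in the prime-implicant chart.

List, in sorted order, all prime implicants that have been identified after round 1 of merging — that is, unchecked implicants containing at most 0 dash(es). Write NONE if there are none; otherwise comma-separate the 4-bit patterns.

size-2^0 implicants → 0100(✓)  0101(✓)  1001(✓)  1010(✓)  1011(✓)  1100(✓)  1101(✓)  1111(✓)
size-2^1 implicants → -100(✓)  -101(✓)  010-(✓)  1-01(✓)  1-11(✓)  10-1(✓)  101-  11-1(✓)  110-(✓)
size-2^2 implicants → -10-  1--1
Unchecked terms (primes): -10-, 1--1, 101-

NONE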